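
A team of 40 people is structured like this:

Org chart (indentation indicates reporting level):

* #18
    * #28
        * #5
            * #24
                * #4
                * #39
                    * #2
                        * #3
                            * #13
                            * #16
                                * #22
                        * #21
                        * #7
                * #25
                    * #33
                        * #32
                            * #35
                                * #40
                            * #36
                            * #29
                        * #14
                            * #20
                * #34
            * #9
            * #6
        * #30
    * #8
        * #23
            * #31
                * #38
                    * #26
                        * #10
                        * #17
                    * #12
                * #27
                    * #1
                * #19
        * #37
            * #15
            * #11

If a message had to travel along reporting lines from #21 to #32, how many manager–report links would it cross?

6

#21 is 3 levels below #24, and #32 is 3 levels below #24 (their lowest common manager). The shortest path runs up from #21 to #24 and back down to #32: 3 + 3 = 6 links.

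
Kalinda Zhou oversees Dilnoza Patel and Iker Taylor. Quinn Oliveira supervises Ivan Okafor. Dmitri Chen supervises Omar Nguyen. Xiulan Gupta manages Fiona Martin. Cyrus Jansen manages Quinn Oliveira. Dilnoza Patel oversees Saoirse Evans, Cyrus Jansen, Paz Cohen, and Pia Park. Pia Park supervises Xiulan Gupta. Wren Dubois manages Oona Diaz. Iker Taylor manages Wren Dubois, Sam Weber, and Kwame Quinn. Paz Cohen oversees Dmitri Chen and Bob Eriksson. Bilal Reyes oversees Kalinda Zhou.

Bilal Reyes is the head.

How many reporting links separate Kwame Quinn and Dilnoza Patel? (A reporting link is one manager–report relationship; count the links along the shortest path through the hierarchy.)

3

Kwame Quinn is 2 levels below Kalinda Zhou, and Dilnoza Patel is 1 level below Kalinda Zhou (their lowest common manager). The shortest path runs up from Kwame Quinn to Kalinda Zhou and back down to Dilnoza Patel: 2 + 1 = 3 links.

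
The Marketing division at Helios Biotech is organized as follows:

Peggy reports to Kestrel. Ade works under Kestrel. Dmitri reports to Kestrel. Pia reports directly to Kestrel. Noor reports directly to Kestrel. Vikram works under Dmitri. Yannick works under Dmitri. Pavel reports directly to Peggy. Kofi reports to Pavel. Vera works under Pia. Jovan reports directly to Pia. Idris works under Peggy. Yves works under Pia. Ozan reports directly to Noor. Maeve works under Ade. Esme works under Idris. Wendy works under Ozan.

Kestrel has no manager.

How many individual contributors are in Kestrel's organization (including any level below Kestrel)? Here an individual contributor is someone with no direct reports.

The people in Kestrel's organization with no one reporting to them are Wendy, Yves, Jovan, Vera, Yannick, Vikram, Maeve, Esme, Kofi. That is 9.

9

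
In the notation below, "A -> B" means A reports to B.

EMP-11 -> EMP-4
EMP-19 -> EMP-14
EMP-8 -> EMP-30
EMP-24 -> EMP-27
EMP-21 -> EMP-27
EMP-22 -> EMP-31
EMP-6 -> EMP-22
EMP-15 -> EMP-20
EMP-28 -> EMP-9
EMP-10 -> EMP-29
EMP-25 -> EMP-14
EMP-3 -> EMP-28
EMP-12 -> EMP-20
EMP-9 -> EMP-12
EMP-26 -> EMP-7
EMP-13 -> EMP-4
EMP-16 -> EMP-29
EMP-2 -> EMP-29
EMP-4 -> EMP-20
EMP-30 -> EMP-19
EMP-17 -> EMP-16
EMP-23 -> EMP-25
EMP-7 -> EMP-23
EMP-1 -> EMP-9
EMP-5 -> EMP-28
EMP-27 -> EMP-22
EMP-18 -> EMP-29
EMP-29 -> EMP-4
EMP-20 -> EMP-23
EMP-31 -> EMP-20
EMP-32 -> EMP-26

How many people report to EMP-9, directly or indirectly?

4

EMP-9 directly manages EMP-1, EMP-28. EMP-1 has no reports. Under EMP-28: EMP-3, EMP-5 (2). So EMP-9's organization is 2 direct reports plus everyone under them: 1 + 3 = 4.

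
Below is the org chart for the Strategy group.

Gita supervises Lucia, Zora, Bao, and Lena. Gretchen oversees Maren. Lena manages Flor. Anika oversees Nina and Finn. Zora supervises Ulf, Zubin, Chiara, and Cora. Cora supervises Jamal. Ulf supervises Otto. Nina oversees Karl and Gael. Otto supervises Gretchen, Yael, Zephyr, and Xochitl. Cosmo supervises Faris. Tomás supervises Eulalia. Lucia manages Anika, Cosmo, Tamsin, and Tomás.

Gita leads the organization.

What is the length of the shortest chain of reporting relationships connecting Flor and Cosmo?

4

Flor is 2 levels below Gita, and Cosmo is 2 levels below Gita (their lowest common manager). The shortest path runs up from Flor to Gita and back down to Cosmo: 2 + 2 = 4 links.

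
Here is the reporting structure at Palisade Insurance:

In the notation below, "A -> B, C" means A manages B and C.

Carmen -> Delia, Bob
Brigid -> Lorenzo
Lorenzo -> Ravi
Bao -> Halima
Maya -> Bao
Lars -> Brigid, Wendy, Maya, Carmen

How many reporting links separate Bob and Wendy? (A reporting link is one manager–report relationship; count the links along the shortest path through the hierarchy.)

Bob is 2 levels below Lars, and Wendy is 1 level below Lars (their lowest common manager). The shortest path runs up from Bob to Lars and back down to Wendy: 2 + 1 = 3 links.

3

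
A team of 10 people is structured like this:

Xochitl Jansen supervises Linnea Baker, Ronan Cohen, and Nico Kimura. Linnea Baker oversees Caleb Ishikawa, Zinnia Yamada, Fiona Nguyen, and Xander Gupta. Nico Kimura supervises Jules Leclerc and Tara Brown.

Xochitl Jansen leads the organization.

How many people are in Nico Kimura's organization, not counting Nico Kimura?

2

Nico Kimura directly manages Jules Leclerc, Tara Brown. Jules Leclerc has no reports. Tara Brown has no reports. So Nico Kimura's organization is 2 direct reports plus everyone under them: 1 + 1 = 2.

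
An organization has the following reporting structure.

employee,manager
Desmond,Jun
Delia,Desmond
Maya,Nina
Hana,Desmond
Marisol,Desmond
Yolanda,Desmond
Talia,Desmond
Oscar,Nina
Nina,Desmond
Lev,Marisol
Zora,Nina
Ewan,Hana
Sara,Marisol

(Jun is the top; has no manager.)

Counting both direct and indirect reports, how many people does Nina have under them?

3

Nina directly manages Maya, Zora, Oscar. Maya has no reports. Zora has no reports. Oscar has no reports. So Nina's organization is 3 direct reports plus everyone under them: 1 + 1 + 1 = 3.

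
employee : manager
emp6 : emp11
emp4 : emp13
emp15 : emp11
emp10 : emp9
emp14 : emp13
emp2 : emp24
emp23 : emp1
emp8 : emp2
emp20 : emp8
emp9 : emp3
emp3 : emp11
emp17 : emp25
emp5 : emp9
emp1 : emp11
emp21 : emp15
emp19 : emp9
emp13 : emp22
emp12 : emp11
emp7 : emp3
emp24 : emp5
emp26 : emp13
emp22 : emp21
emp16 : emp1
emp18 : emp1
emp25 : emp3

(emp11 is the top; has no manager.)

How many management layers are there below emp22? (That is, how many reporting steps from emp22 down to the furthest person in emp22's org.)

The longest chain under emp22 runs emp22 → emp13 → emp26, which is 2 levels below emp22.

2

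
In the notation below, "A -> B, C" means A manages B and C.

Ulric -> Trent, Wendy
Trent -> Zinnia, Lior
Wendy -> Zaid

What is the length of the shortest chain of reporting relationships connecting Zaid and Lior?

4

Zaid is 2 levels below Ulric, and Lior is 2 levels below Ulric (their lowest common manager). The shortest path runs up from Zaid to Ulric and back down to Lior: 2 + 2 = 4 links.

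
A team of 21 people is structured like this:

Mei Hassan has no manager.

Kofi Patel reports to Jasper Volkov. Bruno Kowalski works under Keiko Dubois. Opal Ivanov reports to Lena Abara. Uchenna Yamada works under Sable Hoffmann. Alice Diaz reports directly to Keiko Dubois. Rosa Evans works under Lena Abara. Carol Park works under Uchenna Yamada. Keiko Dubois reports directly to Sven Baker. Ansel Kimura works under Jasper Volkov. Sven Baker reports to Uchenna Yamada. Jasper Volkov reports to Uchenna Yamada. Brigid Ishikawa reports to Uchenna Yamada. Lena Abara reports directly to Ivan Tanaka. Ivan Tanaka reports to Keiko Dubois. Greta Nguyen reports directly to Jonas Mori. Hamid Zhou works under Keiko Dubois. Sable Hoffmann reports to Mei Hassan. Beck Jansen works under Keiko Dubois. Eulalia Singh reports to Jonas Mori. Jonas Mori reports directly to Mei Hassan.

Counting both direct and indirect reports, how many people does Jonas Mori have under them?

2

Jonas Mori directly manages Eulalia Singh, Greta Nguyen. Eulalia Singh has no reports. Greta Nguyen has no reports. So Jonas Mori's organization is 2 direct reports plus everyone under them: 1 + 1 = 2.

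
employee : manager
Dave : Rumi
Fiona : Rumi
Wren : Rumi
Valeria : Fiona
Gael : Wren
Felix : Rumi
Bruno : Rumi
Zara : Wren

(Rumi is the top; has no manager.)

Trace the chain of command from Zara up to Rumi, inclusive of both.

Zara reports to Wren. Wren reports to Rumi. Rumi is at the top.

Zara -> Wren -> Rumi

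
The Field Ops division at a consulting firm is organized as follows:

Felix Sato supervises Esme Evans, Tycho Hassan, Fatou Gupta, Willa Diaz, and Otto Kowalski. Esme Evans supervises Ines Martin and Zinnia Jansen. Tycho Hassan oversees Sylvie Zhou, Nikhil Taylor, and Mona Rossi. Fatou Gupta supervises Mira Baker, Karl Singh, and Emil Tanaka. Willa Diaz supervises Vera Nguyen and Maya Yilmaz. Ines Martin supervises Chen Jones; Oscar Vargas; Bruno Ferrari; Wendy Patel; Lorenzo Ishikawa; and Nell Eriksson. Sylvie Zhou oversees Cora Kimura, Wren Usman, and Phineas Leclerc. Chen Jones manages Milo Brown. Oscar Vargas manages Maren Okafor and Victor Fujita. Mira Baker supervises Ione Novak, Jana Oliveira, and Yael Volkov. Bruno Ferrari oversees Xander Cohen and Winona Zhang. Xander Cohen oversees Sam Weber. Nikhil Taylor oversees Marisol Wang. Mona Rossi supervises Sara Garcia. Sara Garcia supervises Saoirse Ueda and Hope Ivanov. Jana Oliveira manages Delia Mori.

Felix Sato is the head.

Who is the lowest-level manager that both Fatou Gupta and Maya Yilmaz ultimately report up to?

Felix Sato

Fatou Gupta's chain of managers is Felix Sato. Maya Yilmaz's chain of managers is Willa Diaz, Felix Sato. The first manager that appears in both chains is Felix Sato.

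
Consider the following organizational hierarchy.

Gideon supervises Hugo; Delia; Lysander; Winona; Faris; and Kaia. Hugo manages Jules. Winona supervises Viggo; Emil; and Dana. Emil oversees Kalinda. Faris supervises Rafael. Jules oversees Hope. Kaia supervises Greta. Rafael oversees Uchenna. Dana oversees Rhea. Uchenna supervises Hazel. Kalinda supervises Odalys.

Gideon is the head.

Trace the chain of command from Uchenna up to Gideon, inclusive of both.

Uchenna reports to Rafael. Rafael reports to Faris. Faris reports to Gideon. Gideon is at the top.

Uchenna -> Rafael -> Faris -> Gideon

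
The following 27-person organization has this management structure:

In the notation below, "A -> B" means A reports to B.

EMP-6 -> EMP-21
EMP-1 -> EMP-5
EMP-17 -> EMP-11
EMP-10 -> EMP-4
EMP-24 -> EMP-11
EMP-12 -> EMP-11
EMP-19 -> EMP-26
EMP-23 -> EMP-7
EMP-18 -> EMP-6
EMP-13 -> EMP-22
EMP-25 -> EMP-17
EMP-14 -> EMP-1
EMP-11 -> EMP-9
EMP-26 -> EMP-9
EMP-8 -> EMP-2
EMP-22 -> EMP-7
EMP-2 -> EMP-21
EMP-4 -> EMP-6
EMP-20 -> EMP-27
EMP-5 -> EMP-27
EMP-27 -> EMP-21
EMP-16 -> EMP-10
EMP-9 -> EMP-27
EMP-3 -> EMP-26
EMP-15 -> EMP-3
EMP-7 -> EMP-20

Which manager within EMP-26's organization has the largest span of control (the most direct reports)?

EMP-26

Direct-report counts within EMP-26's organization: EMP-26 has 2; EMP-3 has 1. The largest is 2, held by EMP-26.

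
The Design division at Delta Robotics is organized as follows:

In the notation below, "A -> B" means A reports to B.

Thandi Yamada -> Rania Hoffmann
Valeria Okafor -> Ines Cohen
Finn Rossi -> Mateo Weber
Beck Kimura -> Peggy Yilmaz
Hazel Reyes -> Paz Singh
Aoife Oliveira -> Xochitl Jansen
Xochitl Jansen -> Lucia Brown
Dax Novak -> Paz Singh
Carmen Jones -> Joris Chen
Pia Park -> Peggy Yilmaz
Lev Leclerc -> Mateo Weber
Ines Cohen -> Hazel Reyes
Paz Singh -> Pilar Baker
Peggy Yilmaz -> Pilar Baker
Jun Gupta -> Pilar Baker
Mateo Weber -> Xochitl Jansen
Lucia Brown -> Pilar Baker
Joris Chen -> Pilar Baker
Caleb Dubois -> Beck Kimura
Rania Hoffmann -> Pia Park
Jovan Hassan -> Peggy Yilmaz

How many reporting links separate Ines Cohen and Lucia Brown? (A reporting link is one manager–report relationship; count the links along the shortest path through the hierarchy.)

Ines Cohen is 3 levels below Pilar Baker, and Lucia Brown is 1 level below Pilar Baker (their lowest common manager). The shortest path runs up from Ines Cohen to Pilar Baker and back down to Lucia Brown: 3 + 1 = 4 links.

4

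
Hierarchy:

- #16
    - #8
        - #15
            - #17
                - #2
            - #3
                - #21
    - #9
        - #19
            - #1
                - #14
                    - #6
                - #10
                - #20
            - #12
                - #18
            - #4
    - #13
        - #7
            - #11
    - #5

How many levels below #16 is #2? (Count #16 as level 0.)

Chain from #2 up to #16: #2 → #17 → #15 → #8 → #16. That is 4 steps up, so #2 is 4 levels below #16.

4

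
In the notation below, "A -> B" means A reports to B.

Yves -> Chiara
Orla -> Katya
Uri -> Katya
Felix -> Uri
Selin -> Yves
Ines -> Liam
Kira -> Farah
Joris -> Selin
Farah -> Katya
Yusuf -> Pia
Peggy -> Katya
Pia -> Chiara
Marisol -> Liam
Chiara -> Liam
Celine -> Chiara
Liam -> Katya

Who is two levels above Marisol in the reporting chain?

Katya

Marisol reports to Liam, and Liam reports to Katya. So Marisol's skip-level manager is Katya.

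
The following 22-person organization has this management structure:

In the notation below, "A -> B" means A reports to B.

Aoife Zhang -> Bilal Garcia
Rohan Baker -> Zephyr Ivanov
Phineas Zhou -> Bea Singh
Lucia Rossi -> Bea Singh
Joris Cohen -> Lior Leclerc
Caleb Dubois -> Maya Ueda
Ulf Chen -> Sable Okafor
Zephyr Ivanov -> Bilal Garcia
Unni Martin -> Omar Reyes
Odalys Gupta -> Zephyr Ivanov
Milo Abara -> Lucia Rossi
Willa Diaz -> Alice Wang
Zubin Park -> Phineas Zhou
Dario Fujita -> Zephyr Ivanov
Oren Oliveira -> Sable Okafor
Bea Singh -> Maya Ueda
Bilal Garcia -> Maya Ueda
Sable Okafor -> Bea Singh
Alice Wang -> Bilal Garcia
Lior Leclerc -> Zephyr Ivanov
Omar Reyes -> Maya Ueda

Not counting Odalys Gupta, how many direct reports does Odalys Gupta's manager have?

Odalys Gupta reports to Zephyr Ivanov. Zephyr Ivanov's other direct reports are Dario Fujita, Lior Leclerc, Rohan Baker — 3 peers.

3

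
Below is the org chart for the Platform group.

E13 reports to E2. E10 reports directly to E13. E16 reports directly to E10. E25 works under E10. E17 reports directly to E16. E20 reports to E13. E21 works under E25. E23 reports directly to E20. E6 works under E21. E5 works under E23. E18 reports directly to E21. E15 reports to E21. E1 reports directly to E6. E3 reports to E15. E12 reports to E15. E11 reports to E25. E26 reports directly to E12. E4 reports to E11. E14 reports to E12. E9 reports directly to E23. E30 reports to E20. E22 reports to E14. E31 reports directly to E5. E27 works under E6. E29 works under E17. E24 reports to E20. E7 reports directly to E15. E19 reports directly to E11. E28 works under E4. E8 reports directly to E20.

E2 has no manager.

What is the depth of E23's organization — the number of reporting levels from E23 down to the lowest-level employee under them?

The longest chain under E23 runs E23 → E5 → E31, which is 2 levels below E23.

2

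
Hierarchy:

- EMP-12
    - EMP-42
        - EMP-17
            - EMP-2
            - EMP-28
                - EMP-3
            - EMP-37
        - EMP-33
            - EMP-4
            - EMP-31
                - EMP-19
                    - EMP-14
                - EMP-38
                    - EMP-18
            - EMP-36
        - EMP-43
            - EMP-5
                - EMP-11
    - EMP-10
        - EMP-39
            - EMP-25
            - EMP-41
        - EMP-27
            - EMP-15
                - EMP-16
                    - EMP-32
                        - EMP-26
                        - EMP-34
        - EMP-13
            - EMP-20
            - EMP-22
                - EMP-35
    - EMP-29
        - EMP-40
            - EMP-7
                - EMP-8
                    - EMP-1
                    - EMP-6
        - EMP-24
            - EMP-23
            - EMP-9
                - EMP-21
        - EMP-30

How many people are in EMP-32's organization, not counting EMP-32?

2

EMP-32 directly manages EMP-26, EMP-34. EMP-26 has no reports. EMP-34 has no reports. So EMP-32's organization is 2 direct reports plus everyone under them: 1 + 1 = 2.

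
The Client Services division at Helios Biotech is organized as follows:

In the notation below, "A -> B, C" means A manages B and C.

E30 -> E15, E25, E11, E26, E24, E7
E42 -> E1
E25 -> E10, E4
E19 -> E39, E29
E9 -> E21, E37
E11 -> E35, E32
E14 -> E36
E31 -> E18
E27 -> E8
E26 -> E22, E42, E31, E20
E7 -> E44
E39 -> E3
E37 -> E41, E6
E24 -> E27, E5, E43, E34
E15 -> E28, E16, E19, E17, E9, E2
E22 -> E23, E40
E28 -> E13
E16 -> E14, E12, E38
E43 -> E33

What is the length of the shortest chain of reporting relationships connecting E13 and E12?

E13 is 2 levels below E15, and E12 is 2 levels below E15 (their lowest common manager). The shortest path runs up from E13 to E15 and back down to E12: 2 + 2 = 4 links.

4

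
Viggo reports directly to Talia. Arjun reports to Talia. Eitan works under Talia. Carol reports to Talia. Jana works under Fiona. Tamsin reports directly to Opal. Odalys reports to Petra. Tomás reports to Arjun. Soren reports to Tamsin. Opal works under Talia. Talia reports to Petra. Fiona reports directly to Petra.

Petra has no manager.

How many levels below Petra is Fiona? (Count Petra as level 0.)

1

Chain from Fiona up to Petra: Fiona → Petra. That is 1 step up, so Fiona is 1 level below Petra.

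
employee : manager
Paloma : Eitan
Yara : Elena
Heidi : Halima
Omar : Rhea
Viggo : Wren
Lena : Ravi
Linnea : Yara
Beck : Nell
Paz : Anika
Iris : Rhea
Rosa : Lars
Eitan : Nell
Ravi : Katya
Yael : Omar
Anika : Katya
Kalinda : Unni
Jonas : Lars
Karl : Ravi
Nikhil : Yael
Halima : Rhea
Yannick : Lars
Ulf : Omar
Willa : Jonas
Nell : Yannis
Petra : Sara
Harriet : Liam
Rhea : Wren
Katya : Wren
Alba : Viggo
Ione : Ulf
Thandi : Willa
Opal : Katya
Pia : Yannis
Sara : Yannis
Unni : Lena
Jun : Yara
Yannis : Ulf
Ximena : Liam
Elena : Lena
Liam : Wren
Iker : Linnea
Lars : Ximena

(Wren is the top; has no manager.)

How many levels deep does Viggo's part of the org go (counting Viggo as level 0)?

The longest chain under Viggo runs Viggo → Alba, which is 1 level below Viggo.

1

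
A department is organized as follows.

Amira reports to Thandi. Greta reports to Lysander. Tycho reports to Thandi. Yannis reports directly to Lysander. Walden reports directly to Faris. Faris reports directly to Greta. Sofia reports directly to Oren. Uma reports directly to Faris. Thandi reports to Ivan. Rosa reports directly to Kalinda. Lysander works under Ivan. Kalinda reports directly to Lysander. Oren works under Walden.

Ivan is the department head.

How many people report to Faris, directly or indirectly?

4

Faris directly manages Walden, Uma. Under Walden: Oren, Sofia (2). Uma has no reports. So Faris's organization is 2 direct reports plus everyone under them: 3 + 1 = 4.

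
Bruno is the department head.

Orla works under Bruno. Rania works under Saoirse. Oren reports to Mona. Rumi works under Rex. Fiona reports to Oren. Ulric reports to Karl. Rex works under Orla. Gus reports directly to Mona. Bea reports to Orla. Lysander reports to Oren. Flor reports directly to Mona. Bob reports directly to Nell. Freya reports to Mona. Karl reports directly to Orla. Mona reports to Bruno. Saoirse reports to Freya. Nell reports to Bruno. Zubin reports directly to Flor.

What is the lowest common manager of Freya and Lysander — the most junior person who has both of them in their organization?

Mona

Freya's chain of managers is Mona, Bruno. Lysander's chain of managers is Oren, Mona, Bruno. The first manager that appears in both chains is Mona.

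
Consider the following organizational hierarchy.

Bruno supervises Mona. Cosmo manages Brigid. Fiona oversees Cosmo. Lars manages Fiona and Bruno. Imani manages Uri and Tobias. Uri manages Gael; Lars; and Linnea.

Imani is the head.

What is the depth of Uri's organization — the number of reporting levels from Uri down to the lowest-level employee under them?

4

The longest chain under Uri runs Uri → Lars → Fiona → Cosmo → Brigid, which is 4 levels below Uri.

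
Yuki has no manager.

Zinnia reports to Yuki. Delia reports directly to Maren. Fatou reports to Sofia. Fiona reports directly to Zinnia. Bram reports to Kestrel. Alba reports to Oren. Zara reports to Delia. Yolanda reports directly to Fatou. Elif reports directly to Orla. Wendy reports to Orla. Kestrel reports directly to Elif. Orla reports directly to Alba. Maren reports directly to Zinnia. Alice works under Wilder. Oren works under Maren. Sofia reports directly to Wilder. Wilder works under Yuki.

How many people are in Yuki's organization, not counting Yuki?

Yuki directly manages Zinnia, Wilder. Under Zinnia: Fiona, Maren, Delia, Zara, Oren, Alba, Orla, Wendy, Elif, Kestrel, Bram (11). Under Wilder: Sofia, Fatou, Yolanda, Alice (4). So Yuki's organization is 2 direct reports plus everyone under them: 12 + 5 = 17.

17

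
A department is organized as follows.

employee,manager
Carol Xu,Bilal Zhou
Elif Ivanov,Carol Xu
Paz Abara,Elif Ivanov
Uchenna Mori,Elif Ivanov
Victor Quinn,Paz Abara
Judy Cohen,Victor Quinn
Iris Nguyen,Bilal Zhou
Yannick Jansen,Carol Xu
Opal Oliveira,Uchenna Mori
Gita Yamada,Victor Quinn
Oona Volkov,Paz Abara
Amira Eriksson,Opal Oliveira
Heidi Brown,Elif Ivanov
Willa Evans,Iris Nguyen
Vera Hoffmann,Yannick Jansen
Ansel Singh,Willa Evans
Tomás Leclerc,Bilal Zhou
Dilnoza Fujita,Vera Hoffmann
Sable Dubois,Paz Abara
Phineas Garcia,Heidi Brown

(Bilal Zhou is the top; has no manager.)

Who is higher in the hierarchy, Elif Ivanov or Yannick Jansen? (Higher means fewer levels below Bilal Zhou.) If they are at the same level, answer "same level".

Both Elif Ivanov and Yannick Jansen are 2 levels below Bilal Zhou.

same level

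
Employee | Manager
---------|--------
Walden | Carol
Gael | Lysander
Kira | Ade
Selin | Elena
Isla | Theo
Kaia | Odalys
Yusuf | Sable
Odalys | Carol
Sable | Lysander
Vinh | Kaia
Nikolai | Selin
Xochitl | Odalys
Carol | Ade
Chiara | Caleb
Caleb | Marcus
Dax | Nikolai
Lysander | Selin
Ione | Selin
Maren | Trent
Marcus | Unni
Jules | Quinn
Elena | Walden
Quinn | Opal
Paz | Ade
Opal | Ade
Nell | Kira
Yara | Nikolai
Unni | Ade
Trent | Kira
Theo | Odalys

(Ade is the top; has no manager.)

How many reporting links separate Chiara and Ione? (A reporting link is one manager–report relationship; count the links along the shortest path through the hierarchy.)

Chiara is 4 levels below Ade, and Ione is 5 levels below Ade (their lowest common manager). The shortest path runs up from Chiara to Ade and back down to Ione: 4 + 5 = 9 links.

9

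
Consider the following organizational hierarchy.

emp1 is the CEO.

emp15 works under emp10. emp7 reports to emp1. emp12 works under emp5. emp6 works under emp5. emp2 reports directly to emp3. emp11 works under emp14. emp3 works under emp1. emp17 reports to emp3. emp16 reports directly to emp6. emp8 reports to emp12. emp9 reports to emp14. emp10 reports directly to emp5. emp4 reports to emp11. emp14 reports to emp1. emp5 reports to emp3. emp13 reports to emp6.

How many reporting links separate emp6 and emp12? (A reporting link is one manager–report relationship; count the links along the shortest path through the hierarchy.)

2

emp6 is 1 level below emp5, and emp12 is 1 level below emp5 (their lowest common manager). The shortest path runs up from emp6 to emp5 and back down to emp12: 1 + 1 = 2 links.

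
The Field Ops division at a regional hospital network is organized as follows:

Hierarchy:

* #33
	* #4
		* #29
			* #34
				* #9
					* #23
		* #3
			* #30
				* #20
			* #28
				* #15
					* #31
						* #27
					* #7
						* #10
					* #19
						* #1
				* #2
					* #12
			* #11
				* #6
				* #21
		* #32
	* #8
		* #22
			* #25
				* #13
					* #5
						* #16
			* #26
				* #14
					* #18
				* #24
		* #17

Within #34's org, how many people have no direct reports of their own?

The only person in #34's organization with no one reporting to them is #23. That is 1.

1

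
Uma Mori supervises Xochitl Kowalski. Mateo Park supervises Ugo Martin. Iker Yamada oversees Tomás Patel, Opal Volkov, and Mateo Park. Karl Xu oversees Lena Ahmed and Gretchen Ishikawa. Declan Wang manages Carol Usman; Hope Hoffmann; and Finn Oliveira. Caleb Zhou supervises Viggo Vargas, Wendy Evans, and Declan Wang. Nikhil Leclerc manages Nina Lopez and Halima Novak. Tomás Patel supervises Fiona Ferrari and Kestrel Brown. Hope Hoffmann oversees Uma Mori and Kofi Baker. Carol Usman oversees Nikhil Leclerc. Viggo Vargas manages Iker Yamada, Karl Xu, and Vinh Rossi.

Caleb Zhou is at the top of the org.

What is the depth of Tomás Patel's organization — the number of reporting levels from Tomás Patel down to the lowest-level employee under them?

The longest chain under Tomás Patel runs Tomás Patel → Kestrel Brown, which is 1 level below Tomás Patel.

1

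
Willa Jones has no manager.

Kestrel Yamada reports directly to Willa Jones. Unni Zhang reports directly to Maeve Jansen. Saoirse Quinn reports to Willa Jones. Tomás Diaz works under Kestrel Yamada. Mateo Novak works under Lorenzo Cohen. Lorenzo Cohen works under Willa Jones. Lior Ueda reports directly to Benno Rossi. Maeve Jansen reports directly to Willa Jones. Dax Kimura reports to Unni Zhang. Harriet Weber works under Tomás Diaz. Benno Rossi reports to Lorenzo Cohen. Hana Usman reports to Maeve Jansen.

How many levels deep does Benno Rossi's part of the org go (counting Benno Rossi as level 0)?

The longest chain under Benno Rossi runs Benno Rossi → Lior Ueda, which is 1 level below Benno Rossi.

1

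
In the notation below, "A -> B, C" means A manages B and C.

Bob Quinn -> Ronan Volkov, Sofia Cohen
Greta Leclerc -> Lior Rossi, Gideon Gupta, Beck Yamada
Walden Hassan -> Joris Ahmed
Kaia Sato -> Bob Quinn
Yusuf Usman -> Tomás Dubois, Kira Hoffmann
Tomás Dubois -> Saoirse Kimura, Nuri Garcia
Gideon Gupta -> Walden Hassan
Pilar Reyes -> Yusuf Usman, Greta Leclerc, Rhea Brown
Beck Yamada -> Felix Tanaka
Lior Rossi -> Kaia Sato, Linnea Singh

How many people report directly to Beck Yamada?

1

Beck Yamada directly manages Felix Tanaka. That is 1 direct report.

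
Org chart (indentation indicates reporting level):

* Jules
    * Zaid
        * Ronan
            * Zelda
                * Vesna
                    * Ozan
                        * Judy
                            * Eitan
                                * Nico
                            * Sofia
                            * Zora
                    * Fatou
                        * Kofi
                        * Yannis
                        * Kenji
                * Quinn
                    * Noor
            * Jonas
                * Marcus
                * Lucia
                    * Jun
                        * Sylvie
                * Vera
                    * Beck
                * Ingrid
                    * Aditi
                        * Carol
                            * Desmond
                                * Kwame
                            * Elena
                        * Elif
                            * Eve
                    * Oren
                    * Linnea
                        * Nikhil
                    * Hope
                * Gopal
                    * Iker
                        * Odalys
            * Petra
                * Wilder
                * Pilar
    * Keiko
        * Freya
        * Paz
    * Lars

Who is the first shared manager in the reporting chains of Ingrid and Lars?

Ingrid's chain of managers is Jonas, Ronan, Zaid, Jules. Lars's chain of managers is Jules. The first manager that appears in both chains is Jules.

Jules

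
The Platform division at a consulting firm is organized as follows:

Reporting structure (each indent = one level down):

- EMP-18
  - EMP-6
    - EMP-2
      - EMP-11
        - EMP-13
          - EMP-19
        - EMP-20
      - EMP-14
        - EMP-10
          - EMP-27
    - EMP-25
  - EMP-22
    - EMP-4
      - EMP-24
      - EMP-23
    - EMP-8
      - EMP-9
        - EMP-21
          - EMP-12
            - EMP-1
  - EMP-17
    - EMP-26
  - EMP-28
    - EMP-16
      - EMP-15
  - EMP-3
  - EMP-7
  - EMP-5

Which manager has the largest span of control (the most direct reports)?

EMP-18

Direct-report counts: EMP-18 has 7; EMP-28 has 1; EMP-16 has 1; EMP-17 has 1; EMP-22 has 2; EMP-8 has 1; EMP-9 has 1; EMP-21 has 1; EMP-12 has 1; EMP-4 has 2; EMP-6 has 2; EMP-2 has 2; EMP-14 has 1; EMP-10 has 1; EMP-11 has 2; EMP-13 has 1. The largest is 7, held by EMP-18.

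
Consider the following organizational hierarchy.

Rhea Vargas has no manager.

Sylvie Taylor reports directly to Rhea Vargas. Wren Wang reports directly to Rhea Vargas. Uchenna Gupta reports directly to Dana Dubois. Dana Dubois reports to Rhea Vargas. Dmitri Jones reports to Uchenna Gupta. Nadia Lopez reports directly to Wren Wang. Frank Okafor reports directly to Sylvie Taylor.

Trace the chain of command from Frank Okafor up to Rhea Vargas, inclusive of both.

Frank Okafor reports to Sylvie Taylor. Sylvie Taylor reports to Rhea Vargas. Rhea Vargas is at the top.

Frank Okafor -> Sylvie Taylor -> Rhea Vargas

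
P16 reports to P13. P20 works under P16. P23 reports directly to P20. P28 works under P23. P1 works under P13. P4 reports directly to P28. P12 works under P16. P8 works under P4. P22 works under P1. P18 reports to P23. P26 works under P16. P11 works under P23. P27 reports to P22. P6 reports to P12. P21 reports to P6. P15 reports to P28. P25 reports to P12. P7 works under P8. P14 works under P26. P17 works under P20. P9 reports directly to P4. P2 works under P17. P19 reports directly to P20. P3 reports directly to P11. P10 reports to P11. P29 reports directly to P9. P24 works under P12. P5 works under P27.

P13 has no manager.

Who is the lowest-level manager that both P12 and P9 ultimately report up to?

P12's chain of managers is P16, P13. P9's chain of managers is P4, P28, P23, P20, P16, P13. The first manager that appears in both chains is P16.

P16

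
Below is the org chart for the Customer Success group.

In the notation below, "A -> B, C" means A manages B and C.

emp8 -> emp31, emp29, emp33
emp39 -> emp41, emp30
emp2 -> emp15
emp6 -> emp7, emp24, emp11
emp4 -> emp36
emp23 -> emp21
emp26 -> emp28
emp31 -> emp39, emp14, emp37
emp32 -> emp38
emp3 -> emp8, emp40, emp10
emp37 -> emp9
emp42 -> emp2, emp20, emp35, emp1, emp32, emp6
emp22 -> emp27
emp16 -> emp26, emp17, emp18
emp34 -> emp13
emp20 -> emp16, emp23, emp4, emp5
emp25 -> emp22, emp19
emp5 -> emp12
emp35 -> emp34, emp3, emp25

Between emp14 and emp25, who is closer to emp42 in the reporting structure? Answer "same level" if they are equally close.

emp14 is 5 levels below emp42; emp25 is 2. emp25 is higher.

emp25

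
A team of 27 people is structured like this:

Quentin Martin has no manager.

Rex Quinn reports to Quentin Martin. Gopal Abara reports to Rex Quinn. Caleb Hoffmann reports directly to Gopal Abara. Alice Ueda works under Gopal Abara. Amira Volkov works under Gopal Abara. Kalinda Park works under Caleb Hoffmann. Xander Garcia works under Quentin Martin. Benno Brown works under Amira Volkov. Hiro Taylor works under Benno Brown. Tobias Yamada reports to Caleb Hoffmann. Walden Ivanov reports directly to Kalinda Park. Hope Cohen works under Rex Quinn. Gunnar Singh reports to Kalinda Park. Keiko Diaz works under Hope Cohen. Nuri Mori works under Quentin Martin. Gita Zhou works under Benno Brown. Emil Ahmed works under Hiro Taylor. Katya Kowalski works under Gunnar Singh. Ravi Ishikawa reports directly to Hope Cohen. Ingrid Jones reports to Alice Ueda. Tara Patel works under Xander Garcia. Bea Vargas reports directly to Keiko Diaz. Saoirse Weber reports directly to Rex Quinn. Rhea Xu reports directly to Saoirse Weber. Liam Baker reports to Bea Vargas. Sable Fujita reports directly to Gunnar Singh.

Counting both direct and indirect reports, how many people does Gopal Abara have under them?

14

Gopal Abara directly manages Caleb Hoffmann, Alice Ueda, Amira Volkov. Under Caleb Hoffmann: Tobias Yamada, Kalinda Park, Gunnar Singh, Sable Fujita, Katya Kowalski, Walden Ivanov (6). Under Alice Ueda: Ingrid Jones (1). Under Amira Volkov: Benno Brown, Gita Zhou, Hiro Taylor, Emil Ahmed (4). So Gopal Abara's organization is 3 direct reports plus everyone under them: 7 + 2 + 5 = 14.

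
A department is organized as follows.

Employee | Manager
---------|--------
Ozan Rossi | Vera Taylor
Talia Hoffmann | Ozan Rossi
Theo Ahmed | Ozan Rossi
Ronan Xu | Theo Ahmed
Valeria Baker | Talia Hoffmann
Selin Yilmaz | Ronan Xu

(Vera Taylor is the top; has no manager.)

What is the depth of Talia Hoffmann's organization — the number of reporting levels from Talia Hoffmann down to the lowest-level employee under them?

1

The longest chain under Talia Hoffmann runs Talia Hoffmann → Valeria Baker, which is 1 level below Talia Hoffmann.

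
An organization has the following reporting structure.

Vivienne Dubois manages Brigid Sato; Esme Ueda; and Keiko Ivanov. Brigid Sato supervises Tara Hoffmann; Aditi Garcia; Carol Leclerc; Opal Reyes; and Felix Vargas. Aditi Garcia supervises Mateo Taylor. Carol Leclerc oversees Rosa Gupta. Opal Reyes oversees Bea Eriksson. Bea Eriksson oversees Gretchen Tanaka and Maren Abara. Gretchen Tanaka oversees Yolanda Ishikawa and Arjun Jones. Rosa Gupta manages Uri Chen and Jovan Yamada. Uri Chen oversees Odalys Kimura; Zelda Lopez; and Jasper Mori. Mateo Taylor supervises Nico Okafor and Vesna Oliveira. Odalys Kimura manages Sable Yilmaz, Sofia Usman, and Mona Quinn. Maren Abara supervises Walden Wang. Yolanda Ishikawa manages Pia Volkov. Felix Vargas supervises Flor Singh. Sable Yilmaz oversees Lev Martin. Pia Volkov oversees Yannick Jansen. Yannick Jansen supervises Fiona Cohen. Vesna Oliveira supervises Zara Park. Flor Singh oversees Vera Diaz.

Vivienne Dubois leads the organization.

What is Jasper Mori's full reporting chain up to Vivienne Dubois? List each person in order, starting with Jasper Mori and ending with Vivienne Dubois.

Jasper Mori -> Uri Chen -> Rosa Gupta -> Carol Leclerc -> Brigid Sato -> Vivienne Dubois

Jasper Mori reports to Uri Chen. Uri Chen reports to Rosa Gupta. Rosa Gupta reports to Carol Leclerc. Carol Leclerc reports to Brigid Sato. Brigid Sato reports to Vivienne Dubois. Vivienne Dubois is at the top.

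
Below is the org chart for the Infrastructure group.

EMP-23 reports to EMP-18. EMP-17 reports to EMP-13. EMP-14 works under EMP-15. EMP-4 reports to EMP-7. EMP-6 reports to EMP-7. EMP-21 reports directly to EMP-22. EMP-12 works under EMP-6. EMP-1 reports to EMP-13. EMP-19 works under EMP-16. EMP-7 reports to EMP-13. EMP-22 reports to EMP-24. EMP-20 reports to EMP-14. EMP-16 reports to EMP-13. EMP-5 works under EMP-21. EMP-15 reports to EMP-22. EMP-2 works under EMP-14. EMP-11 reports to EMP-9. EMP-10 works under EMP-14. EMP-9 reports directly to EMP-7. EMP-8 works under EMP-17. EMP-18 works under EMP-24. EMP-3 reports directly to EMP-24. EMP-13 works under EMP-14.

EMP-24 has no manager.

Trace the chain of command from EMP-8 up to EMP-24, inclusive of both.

EMP-8 -> EMP-17 -> EMP-13 -> EMP-14 -> EMP-15 -> EMP-22 -> EMP-24

EMP-8 reports to EMP-17. EMP-17 reports to EMP-13. EMP-13 reports to EMP-14. EMP-14 reports to EMP-15. EMP-15 reports to EMP-22. EMP-22 reports to EMP-24. EMP-24 is at the top.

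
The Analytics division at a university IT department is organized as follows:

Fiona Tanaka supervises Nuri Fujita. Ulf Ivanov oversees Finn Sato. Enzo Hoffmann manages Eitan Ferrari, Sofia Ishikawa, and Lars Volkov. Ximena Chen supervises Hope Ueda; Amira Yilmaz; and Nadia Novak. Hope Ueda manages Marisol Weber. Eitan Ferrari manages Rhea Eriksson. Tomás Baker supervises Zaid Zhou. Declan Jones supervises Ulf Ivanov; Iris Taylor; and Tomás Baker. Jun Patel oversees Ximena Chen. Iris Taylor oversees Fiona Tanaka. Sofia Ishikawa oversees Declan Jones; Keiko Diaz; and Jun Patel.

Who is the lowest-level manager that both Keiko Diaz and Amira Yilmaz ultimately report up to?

Sofia Ishikawa

Keiko Diaz's chain of managers is Sofia Ishikawa, Enzo Hoffmann. Amira Yilmaz's chain of managers is Ximena Chen, Jun Patel, Sofia Ishikawa, Enzo Hoffmann. The first manager that appears in both chains is Sofia Ishikawa.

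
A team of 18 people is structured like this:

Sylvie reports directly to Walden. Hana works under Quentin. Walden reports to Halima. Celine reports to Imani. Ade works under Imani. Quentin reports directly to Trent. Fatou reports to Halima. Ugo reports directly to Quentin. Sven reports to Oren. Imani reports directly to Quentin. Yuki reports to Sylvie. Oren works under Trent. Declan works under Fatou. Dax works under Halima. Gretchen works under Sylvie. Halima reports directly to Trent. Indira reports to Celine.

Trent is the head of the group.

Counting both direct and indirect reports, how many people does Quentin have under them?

Quentin directly manages Ugo, Imani, Hana. Ugo has no reports. Under Imani: Ade, Celine, Indira (3). Hana has no reports. So Quentin's organization is 3 direct reports plus everyone under them: 1 + 4 + 1 = 6.

6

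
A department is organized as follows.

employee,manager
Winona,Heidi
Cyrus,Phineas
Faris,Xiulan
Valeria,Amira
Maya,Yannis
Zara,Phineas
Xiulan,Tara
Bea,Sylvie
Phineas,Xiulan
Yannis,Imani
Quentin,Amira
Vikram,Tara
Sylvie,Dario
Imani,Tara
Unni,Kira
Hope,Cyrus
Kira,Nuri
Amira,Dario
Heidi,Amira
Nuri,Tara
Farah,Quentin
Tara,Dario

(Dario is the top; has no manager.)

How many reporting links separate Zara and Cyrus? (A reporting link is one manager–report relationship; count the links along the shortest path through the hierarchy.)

2

Zara is 1 level below Phineas, and Cyrus is 1 level below Phineas (their lowest common manager). The shortest path runs up from Zara to Phineas and back down to Cyrus: 1 + 1 = 2 links.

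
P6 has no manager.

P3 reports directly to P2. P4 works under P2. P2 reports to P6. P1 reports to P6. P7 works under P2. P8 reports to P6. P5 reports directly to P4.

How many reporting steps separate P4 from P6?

2

Chain from P4 up to P6: P4 → P2 → P6. That is 2 steps up, so P4 is 2 levels below P6.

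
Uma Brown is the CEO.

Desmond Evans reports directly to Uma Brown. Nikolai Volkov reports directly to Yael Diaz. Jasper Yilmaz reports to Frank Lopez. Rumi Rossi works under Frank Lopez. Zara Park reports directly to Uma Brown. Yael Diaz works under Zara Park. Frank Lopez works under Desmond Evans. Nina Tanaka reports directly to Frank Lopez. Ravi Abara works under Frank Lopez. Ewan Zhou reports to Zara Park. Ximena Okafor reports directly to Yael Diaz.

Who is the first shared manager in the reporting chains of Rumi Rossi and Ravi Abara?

Rumi Rossi's chain of managers is Frank Lopez, Desmond Evans, Uma Brown. Ravi Abara's chain of managers is Frank Lopez, Desmond Evans, Uma Brown. The first manager that appears in both chains is Frank Lopez.

Frank Lopez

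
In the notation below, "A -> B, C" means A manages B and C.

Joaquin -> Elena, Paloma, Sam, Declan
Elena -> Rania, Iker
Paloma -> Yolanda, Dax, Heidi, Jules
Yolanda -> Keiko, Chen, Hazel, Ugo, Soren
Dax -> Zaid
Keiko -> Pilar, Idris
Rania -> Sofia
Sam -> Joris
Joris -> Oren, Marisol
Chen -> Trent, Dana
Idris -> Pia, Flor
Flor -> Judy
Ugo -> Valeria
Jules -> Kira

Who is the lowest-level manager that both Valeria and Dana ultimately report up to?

Valeria's chain of managers is Ugo, Yolanda, Paloma, Joaquin. Dana's chain of managers is Chen, Yolanda, Paloma, Joaquin. The first manager that appears in both chains is Yolanda.

Yolanda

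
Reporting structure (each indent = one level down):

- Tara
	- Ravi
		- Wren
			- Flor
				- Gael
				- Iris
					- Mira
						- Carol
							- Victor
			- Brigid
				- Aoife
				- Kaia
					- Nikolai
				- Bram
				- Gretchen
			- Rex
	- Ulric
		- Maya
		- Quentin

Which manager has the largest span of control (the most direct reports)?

Direct-report counts: Tara has 2; Ulric has 2; Ravi has 1; Wren has 3; Brigid has 4; Kaia has 1; Flor has 2; Iris has 1; Mira has 1; Carol has 1. The largest is 4, held by Brigid.

Brigid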